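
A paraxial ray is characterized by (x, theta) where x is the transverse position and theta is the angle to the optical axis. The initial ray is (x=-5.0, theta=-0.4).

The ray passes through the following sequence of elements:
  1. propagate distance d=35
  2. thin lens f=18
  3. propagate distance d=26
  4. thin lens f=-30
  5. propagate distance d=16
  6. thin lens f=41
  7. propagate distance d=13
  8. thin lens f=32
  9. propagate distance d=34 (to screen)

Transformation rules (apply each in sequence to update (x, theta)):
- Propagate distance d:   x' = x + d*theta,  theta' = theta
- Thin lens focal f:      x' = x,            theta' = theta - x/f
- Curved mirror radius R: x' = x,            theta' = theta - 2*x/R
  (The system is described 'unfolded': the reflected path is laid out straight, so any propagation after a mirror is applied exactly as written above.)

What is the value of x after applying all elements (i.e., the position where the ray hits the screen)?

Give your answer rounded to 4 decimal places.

Initial: x=-5.0000 theta=-0.4000
After 1 (propagate distance d=35): x=-19.0000 theta=-0.4000
After 2 (thin lens f=18): x=-19.0000 theta=59/90 (≈0.6556)
After 3 (propagate distance d=26): x=-88/45 (≈-1.9556) theta=59/90 (≈0.6556)
After 4 (thin lens f=-30): x=-88/45 (≈-1.9556) theta=797/1350 (≈0.5904)
After 5 (propagate distance d=16): x=5056/675 (≈7.4904) theta=797/1350 (≈0.5904)
After 6 (thin lens f=41): x=5056/675 (≈7.4904) theta=4513/11070 (≈0.4077)
After 7 (propagate distance d=13): x=235979/18450 (≈12.7902) theta=4513/11070 (≈0.4077)
After 8 (thin lens f=32): x=235979/18450 (≈12.7902) theta=14143/1771200 (≈0.0080)
After 9 (propagate distance d=34 (to screen)): x=11567423/885600 (≈13.0617) theta=14143/1771200 (≈0.0080)
Rounded to 4 decimal places: x = 13.0617

Answer: 13.0617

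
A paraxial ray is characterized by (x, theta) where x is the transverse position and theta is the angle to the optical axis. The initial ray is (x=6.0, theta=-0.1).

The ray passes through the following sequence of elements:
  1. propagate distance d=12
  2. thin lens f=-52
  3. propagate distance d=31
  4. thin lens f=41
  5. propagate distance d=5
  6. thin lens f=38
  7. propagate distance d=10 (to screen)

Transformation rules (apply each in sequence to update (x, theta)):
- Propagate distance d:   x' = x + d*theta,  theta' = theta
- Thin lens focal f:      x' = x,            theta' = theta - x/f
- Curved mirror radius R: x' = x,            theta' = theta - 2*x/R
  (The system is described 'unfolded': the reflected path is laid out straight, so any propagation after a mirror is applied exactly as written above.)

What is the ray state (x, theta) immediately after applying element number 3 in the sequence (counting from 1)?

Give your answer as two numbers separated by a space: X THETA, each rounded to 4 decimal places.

Initial: x=6.0000 theta=-0.1000
After 1 (propagate distance d=12): x=4.8000 theta=-0.1000
After 2 (thin lens f=-52): x=4.8000 theta=-1/130 (≈-0.0077)
After 3 (propagate distance d=31): x=593/130 (≈4.5615) theta=-1/130 (≈-0.0077)
Rounded to 4 decimal places: x = 4.5615, theta = -0.0077

Answer: 4.5615 -0.0077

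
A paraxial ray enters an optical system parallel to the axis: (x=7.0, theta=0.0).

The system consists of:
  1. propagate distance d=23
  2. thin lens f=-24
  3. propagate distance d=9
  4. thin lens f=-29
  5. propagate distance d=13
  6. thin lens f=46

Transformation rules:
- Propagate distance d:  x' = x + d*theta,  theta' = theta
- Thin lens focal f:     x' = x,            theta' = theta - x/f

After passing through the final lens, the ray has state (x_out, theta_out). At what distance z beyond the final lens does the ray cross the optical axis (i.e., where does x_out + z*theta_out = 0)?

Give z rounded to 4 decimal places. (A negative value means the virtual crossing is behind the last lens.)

Answer: -74.4702

Derivation:
Initial: x=7.0000 theta=0.0000
After 1 (propagate distance d=23): x=7.0000 theta=0.0000
After 2 (thin lens f=-24): x=7.0000 theta=7/24 (≈0.2917)
After 3 (propagate distance d=9): x=9.6250 theta=7/24 (≈0.2917)
After 4 (thin lens f=-29): x=9.6250 theta=217/348 (≈0.6236)
After 5 (propagate distance d=13): x=12341/696 (≈17.7313) theta=217/348 (≈0.6236)
After 6 (thin lens f=46): x=12341/696 (≈17.7313) theta=2541/10672 (≈0.2381)
z_focus = -x_out/theta_out = -(12341/696)/(2541/10672) = -81098/1089 ≈ -74.4702
Rounded to 4 decimal places: z = -74.4702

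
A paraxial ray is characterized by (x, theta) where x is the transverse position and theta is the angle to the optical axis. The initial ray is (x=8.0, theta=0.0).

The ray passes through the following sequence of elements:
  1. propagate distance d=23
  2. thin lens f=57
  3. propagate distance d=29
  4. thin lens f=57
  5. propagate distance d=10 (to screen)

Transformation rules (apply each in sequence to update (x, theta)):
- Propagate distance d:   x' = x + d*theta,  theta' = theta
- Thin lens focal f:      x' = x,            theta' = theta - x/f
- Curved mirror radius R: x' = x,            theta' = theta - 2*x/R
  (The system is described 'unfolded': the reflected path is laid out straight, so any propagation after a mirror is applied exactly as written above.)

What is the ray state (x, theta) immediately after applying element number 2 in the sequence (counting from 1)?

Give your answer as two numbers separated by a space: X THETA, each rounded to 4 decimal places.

Answer: 8.0000 -0.1404

Derivation:
Initial: x=8.0000 theta=0.0000
After 1 (propagate distance d=23): x=8.0000 theta=0.0000
After 2 (thin lens f=57): x=8.0000 theta=-8/57 (≈-0.1404)
Rounded to 4 decimal places: x = 8.0000, theta = -0.1404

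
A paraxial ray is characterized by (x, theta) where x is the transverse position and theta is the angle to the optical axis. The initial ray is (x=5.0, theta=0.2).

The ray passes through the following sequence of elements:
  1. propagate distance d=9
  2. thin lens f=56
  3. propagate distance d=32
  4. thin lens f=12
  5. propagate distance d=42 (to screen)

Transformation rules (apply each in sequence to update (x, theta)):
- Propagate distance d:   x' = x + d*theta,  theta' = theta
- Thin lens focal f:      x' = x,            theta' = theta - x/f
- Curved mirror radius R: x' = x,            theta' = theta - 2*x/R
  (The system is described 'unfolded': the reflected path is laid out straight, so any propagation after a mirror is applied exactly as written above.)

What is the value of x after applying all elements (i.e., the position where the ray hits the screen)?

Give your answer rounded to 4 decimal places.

Initial: x=5.0000 theta=0.2000
After 1 (propagate distance d=9): x=6.8000 theta=0.2000
After 2 (thin lens f=56): x=6.8000 theta=11/140 (≈0.0786)
After 3 (propagate distance d=32): x=326/35 (≈9.3143) theta=11/140 (≈0.0786)
After 4 (thin lens f=12): x=326/35 (≈9.3143) theta=-293/420 (≈-0.6976)
After 5 (propagate distance d=42 (to screen)): x=-1399/70 (≈-19.9857) theta=-293/420 (≈-0.6976)
Rounded to 4 decimal places: x = -19.9857

Answer: -19.9857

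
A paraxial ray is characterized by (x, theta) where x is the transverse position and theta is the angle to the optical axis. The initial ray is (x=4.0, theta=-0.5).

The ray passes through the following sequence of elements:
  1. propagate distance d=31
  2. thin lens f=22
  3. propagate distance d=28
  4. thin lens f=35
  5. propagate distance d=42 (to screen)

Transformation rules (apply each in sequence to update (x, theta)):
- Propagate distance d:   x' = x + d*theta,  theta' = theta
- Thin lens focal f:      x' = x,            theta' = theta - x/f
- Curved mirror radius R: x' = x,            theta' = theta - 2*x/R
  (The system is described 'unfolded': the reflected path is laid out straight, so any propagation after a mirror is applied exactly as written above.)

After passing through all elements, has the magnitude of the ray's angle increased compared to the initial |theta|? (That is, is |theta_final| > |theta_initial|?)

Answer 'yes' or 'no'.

Answer: no

Derivation:
Initial: x=4.0000 theta=-0.5000
After 1 (propagate distance d=31): x=-11.5000 theta=-0.5000
After 2 (thin lens f=22): x=-11.5000 theta=1/44 (≈0.0227)
After 3 (propagate distance d=28): x=-239/22 (≈-10.8636) theta=1/44 (≈0.0227)
After 4 (thin lens f=35): x=-239/22 (≈-10.8636) theta=513/1540 (≈0.3331)
After 5 (propagate distance d=42 (to screen)): x=172/55 (≈3.1273) theta=513/1540 (≈0.3331)
|theta_initial|=0.5000 |theta_final|=513/1540 (≈0.3331) -> not increased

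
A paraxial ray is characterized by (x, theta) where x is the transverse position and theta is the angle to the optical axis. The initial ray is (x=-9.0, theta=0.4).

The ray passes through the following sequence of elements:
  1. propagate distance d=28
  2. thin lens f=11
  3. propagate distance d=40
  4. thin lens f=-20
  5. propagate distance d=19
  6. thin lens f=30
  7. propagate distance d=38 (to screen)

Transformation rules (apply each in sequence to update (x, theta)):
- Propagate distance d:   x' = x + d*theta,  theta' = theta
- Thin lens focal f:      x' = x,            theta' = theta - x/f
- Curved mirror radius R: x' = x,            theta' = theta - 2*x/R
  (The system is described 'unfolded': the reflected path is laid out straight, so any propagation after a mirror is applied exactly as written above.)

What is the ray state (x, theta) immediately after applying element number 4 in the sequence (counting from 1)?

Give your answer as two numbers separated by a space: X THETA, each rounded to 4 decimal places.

Initial: x=-9.0000 theta=0.4000
After 1 (propagate distance d=28): x=2.2000 theta=0.4000
After 2 (thin lens f=11): x=2.2000 theta=0.2000
After 3 (propagate distance d=40): x=10.2000 theta=0.2000
After 4 (thin lens f=-20): x=10.2000 theta=0.7100
Rounded to 4 decimal places: x = 10.2000, theta = 0.7100

Answer: 10.2000 0.7100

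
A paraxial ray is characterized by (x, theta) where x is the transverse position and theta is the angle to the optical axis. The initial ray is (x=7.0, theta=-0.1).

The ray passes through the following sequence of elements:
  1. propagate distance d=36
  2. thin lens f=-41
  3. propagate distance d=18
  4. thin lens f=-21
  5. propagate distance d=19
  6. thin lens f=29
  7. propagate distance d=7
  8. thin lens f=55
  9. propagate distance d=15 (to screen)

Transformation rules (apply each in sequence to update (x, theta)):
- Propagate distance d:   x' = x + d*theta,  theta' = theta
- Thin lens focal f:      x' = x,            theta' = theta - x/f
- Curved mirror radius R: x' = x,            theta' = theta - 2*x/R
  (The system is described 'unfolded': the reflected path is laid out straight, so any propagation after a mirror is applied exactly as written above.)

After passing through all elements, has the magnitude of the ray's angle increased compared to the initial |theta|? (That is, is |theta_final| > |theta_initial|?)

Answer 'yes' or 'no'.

Answer: yes

Derivation:
Initial: x=7.0000 theta=-0.1000
After 1 (propagate distance d=36): x=3.4000 theta=-0.1000
After 2 (thin lens f=-41): x=3.4000 theta=-7/410 (≈-0.0171)
After 3 (propagate distance d=18): x=634/205 (≈3.0927) theta=-7/410 (≈-0.0171)
After 4 (thin lens f=-21): x=634/205 (≈3.0927) theta=1121/8610 (≈0.1302)
After 5 (propagate distance d=19): x=47927/8610 (≈5.5664) theta=1121/8610 (≈0.1302)
After 6 (thin lens f=29): x=47927/8610 (≈5.5664) theta=-7709/124845 (≈-0.0617)
After 7 (propagate distance d=7): x=427319/83230 (≈5.1342) theta=-7709/124845 (≈-0.0617)
After 8 (thin lens f=55): x=427319/83230 (≈5.1342) theta=-2129947/13732950 (≈-0.1551)
After 9 (propagate distance d=15 (to screen)): x=1285281/457765 (≈2.8077) theta=-2129947/13732950 (≈-0.1551)
|theta_initial|=0.1000 |theta_final|=2129947/13732950 (≈0.1551) -> increased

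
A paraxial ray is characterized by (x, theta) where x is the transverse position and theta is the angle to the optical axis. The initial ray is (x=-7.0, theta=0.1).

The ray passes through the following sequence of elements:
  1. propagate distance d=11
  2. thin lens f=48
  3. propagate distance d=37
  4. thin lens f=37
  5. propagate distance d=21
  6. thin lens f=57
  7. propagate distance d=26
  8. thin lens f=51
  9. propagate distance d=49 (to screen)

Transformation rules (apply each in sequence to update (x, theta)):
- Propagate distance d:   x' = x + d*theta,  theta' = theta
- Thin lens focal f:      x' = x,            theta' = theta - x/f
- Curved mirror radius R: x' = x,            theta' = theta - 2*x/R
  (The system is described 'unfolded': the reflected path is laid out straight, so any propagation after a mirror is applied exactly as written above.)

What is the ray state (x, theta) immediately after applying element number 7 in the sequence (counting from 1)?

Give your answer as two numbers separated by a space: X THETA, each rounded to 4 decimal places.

Initial: x=-7.0000 theta=0.1000
After 1 (propagate distance d=11): x=-5.9000 theta=0.1000
After 2 (thin lens f=48): x=-5.9000 theta=107/480 (≈0.2229)
After 3 (propagate distance d=37): x=1127/480 (≈2.3479) theta=107/480 (≈0.2229)
After 4 (thin lens f=37): x=1127/480 (≈2.3479) theta=59/370 (≈0.1595)
After 5 (propagate distance d=21): x=101171/17760 (≈5.6966) theta=59/370 (≈0.1595)
After 6 (thin lens f=57): x=101171/17760 (≈5.6966) theta=60253/1012320 (≈0.0595)
After 7 (propagate distance d=26): x=1466665/202464 (≈7.2441) theta=60253/1012320 (≈0.0595)
Rounded to 4 decimal places: x = 7.2441, theta = 0.0595

Answer: 7.2441 0.0595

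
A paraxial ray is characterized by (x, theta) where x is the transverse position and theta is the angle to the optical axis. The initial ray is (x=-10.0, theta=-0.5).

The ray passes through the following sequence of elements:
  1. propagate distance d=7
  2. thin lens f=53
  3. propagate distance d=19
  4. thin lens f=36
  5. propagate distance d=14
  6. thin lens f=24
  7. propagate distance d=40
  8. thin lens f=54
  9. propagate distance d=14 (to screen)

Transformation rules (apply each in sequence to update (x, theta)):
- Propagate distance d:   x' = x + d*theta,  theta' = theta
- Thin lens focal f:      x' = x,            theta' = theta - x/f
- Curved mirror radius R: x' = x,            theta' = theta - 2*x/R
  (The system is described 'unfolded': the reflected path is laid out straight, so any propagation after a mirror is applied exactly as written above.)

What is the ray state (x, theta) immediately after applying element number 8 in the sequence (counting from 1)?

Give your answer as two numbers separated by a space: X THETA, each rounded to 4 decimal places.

Initial: x=-10.0000 theta=-0.5000
After 1 (propagate distance d=7): x=-13.5000 theta=-0.5000
After 2 (thin lens f=53): x=-13.5000 theta=-13/53 (≈-0.2453)
After 3 (propagate distance d=19): x=-1925/106 (≈-18.1604) theta=-13/53 (≈-0.2453)
After 4 (thin lens f=36): x=-1925/106 (≈-18.1604) theta=989/3816 (≈0.2592)
After 5 (propagate distance d=14): x=-27727/1908 (≈-14.5320) theta=989/3816 (≈0.2592)
After 6 (thin lens f=24): x=-27727/1908 (≈-14.5320) theta=39595/45792 (≈0.8647)
After 7 (propagate distance d=40): x=57397/2862 (≈20.0549) theta=39595/45792 (≈0.8647)
After 8 (thin lens f=54): x=57397/2862 (≈20.0549) theta=609889/1236384 (≈0.4933)
Rounded to 4 decimal places: x = 20.0549, theta = 0.4933

Answer: 20.0549 0.4933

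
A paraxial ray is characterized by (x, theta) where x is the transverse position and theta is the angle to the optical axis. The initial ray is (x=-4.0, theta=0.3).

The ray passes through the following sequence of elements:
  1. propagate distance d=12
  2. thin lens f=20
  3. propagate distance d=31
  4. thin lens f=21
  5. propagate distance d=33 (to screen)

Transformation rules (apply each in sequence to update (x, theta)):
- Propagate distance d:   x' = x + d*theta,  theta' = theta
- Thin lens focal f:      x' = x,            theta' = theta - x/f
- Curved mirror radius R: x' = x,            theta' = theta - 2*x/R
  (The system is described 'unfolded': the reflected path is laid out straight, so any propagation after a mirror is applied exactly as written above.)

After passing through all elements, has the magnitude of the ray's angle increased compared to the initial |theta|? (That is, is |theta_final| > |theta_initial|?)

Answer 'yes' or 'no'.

Answer: no

Derivation:
Initial: x=-4.0000 theta=0.3000
After 1 (propagate distance d=12): x=-0.4000 theta=0.3000
After 2 (thin lens f=20): x=-0.4000 theta=0.3200
After 3 (propagate distance d=31): x=9.5200 theta=0.3200
After 4 (thin lens f=21): x=9.5200 theta=-2/15 (≈-0.1333)
After 5 (propagate distance d=33 (to screen)): x=5.1200 theta=-2/15 (≈-0.1333)
|theta_initial|=0.3000 |theta_final|=2/15 (≈0.1333) -> not increased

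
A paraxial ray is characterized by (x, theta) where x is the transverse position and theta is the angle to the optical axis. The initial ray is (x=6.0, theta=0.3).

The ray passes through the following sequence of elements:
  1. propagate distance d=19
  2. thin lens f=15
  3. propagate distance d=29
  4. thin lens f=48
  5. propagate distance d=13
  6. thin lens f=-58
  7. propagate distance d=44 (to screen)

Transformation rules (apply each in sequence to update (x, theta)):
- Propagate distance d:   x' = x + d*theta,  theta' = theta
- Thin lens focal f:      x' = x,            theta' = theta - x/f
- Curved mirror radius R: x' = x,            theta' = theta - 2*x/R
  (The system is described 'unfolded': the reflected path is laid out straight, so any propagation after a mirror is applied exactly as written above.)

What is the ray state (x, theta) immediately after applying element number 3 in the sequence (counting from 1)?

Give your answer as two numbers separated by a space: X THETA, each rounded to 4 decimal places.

Initial: x=6.0000 theta=0.3000
After 1 (propagate distance d=19): x=11.7000 theta=0.3000
After 2 (thin lens f=15): x=11.7000 theta=-0.4800
After 3 (propagate distance d=29): x=-2.2200 theta=-0.4800
Rounded to 4 decimal places: x = -2.2200, theta = -0.4800

Answer: -2.2200 -0.4800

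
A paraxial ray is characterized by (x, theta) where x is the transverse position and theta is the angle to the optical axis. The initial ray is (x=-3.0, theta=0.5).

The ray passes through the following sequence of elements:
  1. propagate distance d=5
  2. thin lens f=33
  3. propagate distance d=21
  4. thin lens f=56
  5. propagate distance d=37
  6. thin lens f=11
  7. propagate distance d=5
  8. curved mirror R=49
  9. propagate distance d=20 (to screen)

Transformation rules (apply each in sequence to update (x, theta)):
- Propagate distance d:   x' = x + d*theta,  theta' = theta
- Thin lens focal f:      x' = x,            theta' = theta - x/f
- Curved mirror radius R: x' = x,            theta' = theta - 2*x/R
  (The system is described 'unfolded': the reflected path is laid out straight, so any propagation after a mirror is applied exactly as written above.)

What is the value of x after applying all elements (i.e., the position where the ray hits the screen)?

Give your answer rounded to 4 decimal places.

Initial: x=-3.0000 theta=0.5000
After 1 (propagate distance d=5): x=-0.5000 theta=0.5000
After 2 (thin lens f=33): x=-0.5000 theta=17/33 (≈0.5152)
After 3 (propagate distance d=21): x=227/22 (≈10.3182) theta=17/33 (≈0.5152)
After 4 (thin lens f=56): x=227/22 (≈10.3182) theta=1223/3696 (≈0.3309)
After 5 (propagate distance d=37): x=83387/3696 (≈22.5614) theta=1223/3696 (≈0.3309)
After 6 (thin lens f=11): x=83387/3696 (≈22.5614) theta=-34967/20328 (≈-1.7201)
After 7 (propagate distance d=5): x=567587/40656 (≈13.9607) theta=-34967/20328 (≈-1.7201)
After 8 (curved mirror R=49): x=567587/40656 (≈13.9607) theta=-1140485/498036 (≈-2.2900)
After 9 (propagate distance d=20 (to screen)): x=-63427037/1992144 (≈-31.8386) theta=-1140485/498036 (≈-2.2900)
Rounded to 4 decimal places: x = -31.8386

Answer: -31.8386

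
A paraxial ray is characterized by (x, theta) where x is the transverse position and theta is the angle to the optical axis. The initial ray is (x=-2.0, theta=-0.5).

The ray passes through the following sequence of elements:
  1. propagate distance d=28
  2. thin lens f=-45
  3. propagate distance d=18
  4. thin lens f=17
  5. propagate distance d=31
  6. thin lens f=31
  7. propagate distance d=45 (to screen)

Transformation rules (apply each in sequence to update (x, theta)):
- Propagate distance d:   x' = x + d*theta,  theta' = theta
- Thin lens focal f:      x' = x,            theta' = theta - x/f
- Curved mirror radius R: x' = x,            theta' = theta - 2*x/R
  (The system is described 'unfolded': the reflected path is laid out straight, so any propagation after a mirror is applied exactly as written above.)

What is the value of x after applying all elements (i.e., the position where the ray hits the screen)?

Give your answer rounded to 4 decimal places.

Initial: x=-2.0000 theta=-0.5000
After 1 (propagate distance d=28): x=-16.0000 theta=-0.5000
After 2 (thin lens f=-45): x=-16.0000 theta=-77/90 (≈-0.8556)
After 3 (propagate distance d=18): x=-31.4000 theta=-77/90 (≈-0.8556)
After 4 (thin lens f=17): x=-31.4000 theta=1517/1530 (≈0.9915)
After 5 (propagate distance d=31): x=-203/306 (≈-0.6634) theta=1517/1530 (≈0.9915)
After 6 (thin lens f=31): x=-203/306 (≈-0.6634) theta=157/155 (≈1.0129)
After 7 (propagate distance d=45 (to screen)): x=426085/9486 (≈44.9172) theta=157/155 (≈1.0129)
Rounded to 4 decimal places: x = 44.9172

Answer: 44.9172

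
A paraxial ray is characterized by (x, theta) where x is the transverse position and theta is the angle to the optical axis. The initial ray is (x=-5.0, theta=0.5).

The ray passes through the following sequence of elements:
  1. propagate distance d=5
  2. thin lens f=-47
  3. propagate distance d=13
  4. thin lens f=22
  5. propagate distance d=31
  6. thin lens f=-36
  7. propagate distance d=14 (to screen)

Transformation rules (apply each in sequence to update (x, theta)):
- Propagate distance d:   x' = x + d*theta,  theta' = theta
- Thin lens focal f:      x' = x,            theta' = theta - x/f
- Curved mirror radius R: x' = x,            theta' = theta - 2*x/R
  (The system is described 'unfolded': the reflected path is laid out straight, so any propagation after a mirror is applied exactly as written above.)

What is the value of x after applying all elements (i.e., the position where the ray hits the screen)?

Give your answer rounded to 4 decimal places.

Initial: x=-5.0000 theta=0.5000
After 1 (propagate distance d=5): x=-2.5000 theta=0.5000
After 2 (thin lens f=-47): x=-2.5000 theta=21/47 (≈0.4468)
After 3 (propagate distance d=13): x=311/94 (≈3.3085) theta=21/47 (≈0.4468)
After 4 (thin lens f=22): x=311/94 (≈3.3085) theta=613/2068 (≈0.2964)
After 5 (propagate distance d=31): x=25845/2068 (≈12.4976) theta=613/2068 (≈0.2964)
After 6 (thin lens f=-36): x=25845/2068 (≈12.4976) theta=15971/24816 (≈0.6436)
After 7 (propagate distance d=14 (to screen)): x=266867/12408 (≈21.5077) theta=15971/24816 (≈0.6436)
Rounded to 4 decimal places: x = 21.5077

Answer: 21.5077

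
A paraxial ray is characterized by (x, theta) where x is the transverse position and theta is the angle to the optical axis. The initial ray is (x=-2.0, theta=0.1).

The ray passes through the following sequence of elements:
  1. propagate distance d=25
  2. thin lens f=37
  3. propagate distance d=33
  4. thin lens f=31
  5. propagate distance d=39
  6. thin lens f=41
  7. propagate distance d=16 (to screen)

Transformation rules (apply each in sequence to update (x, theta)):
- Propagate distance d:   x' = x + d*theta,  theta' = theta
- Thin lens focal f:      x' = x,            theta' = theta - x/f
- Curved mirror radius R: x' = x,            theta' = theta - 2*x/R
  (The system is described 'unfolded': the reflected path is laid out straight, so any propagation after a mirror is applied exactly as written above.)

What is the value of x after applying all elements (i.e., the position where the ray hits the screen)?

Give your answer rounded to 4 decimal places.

Answer: 1.1816

Derivation:
Initial: x=-2.0000 theta=0.1000
After 1 (propagate distance d=25): x=0.5000 theta=0.1000
After 2 (thin lens f=37): x=0.5000 theta=16/185 (≈0.0865)
After 3 (propagate distance d=33): x=1241/370 (≈3.3541) theta=16/185 (≈0.0865)
After 4 (thin lens f=31): x=1241/370 (≈3.3541) theta=-249/11470 (≈-0.0217)
After 5 (propagate distance d=39): x=2876/1147 (≈2.5074) theta=-249/11470 (≈-0.0217)
After 6 (thin lens f=41): x=2876/1147 (≈2.5074) theta=-38969/470270 (≈-0.0829)
After 7 (propagate distance d=16 (to screen)): x=277828/235135 (≈1.1816) theta=-38969/470270 (≈-0.0829)
Rounded to 4 decimal places: x = 1.1816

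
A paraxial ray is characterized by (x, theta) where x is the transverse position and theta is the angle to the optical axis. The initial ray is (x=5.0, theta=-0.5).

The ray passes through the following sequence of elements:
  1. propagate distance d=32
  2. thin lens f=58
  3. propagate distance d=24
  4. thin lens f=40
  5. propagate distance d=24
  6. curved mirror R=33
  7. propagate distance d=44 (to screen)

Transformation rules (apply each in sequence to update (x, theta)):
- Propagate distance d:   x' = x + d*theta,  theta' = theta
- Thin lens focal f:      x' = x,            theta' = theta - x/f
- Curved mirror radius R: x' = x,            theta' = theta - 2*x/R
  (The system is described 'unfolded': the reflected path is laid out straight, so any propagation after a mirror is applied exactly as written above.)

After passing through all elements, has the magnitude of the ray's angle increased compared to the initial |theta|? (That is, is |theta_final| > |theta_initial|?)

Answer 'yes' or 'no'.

Answer: yes

Derivation:
Initial: x=5.0000 theta=-0.5000
After 1 (propagate distance d=32): x=-11.0000 theta=-0.5000
After 2 (thin lens f=58): x=-11.0000 theta=-9/29 (≈-0.3103)
After 3 (propagate distance d=24): x=-535/29 (≈-18.4483) theta=-9/29 (≈-0.3103)
After 4 (thin lens f=40): x=-535/29 (≈-18.4483) theta=35/232 (≈0.1509)
After 5 (propagate distance d=24): x=-430/29 (≈-14.8276) theta=35/232 (≈0.1509)
After 6 (curved mirror R=33): x=-430/29 (≈-14.8276) theta=8035/7656 (≈1.0495)
After 7 (propagate distance d=44 (to screen)): x=5455/174 (≈31.3506) theta=8035/7656 (≈1.0495)
|theta_initial|=0.5000 |theta_final|=8035/7656 (≈1.0495) -> increased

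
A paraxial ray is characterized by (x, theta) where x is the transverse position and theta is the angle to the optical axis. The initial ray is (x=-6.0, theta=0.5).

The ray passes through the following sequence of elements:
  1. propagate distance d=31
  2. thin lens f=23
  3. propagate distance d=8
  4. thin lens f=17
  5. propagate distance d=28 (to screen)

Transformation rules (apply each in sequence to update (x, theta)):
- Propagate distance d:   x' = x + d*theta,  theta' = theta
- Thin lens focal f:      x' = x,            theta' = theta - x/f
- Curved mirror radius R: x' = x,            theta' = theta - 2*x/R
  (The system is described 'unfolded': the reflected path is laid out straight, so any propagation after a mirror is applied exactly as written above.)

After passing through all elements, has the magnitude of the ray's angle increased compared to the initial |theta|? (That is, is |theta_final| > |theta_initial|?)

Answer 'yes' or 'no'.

Answer: yes

Derivation:
Initial: x=-6.0000 theta=0.5000
After 1 (propagate distance d=31): x=9.5000 theta=0.5000
After 2 (thin lens f=23): x=9.5000 theta=2/23 (≈0.0870)
After 3 (propagate distance d=8): x=469/46 (≈10.1957) theta=2/23 (≈0.0870)
After 4 (thin lens f=17): x=469/46 (≈10.1957) theta=-401/782 (≈-0.5128)
After 5 (propagate distance d=28 (to screen)): x=-3255/782 (≈-4.1624) theta=-401/782 (≈-0.5128)
|theta_initial|=0.5000 |theta_final|=401/782 (≈0.5128) -> increased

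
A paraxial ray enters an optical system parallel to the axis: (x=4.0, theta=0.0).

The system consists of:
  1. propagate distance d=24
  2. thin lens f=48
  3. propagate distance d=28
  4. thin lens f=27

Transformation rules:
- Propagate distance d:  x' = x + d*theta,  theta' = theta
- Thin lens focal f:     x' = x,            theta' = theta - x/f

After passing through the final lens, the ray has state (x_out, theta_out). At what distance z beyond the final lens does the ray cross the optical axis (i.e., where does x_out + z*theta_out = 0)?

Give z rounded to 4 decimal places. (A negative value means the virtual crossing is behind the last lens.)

Initial: x=4.0000 theta=0.0000
After 1 (propagate distance d=24): x=4.0000 theta=0.0000
After 2 (thin lens f=48): x=4.0000 theta=-1/12 (≈-0.0833)
After 3 (propagate distance d=28): x=5/3 (≈1.6667) theta=-1/12 (≈-0.0833)
After 4 (thin lens f=27): x=5/3 (≈1.6667) theta=-47/324 (≈-0.1451)
z_focus = -x_out/theta_out = -(5/3)/(-47/324) = 540/47 ≈ 11.4894
Rounded to 4 decimal places: z = 11.4894

Answer: 11.4894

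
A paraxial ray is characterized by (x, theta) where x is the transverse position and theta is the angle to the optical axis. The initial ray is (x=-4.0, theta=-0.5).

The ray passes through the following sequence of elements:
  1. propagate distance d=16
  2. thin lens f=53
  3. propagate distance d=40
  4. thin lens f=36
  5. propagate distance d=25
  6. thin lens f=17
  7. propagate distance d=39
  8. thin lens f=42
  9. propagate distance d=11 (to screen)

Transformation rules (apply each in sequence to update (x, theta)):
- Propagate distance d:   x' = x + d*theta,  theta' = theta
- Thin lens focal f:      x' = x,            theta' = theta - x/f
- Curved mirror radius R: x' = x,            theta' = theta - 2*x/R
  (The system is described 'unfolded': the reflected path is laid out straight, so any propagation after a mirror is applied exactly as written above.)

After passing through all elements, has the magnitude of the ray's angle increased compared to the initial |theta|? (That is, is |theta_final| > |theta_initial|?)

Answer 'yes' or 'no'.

Answer: no

Derivation:
Initial: x=-4.0000 theta=-0.5000
After 1 (propagate distance d=16): x=-12.0000 theta=-0.5000
After 2 (thin lens f=53): x=-12.0000 theta=-29/106 (≈-0.2736)
After 3 (propagate distance d=40): x=-1216/53 (≈-22.9434) theta=-29/106 (≈-0.2736)
After 4 (thin lens f=36): x=-1216/53 (≈-22.9434) theta=347/954 (≈0.3637)
After 5 (propagate distance d=25): x=-13213/954 (≈-13.8501) theta=347/954 (≈0.3637)
After 6 (thin lens f=17): x=-13213/954 (≈-13.8501) theta=9556/8109 (≈1.1784)
After 7 (propagate distance d=39): x=520747/16218 (≈32.1092) theta=9556/8109 (≈1.1784)
After 8 (thin lens f=42): x=520747/16218 (≈32.1092) theta=281957/681156 (≈0.4139)
After 9 (propagate distance d=11 (to screen)): x=24972901/681156 (≈36.6625) theta=281957/681156 (≈0.4139)
|theta_initial|=0.5000 |theta_final|=281957/681156 (≈0.4139) -> not increased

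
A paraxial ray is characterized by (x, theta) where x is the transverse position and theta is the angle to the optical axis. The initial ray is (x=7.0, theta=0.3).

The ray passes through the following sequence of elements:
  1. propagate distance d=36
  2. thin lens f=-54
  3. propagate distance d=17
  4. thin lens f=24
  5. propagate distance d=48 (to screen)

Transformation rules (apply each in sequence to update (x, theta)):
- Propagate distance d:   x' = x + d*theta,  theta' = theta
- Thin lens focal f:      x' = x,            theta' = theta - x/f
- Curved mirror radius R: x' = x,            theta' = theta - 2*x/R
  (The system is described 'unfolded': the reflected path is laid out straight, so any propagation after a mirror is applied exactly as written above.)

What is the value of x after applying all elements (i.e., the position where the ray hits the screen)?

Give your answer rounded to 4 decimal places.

Initial: x=7.0000 theta=0.3000
After 1 (propagate distance d=36): x=17.8000 theta=0.3000
After 2 (thin lens f=-54): x=17.8000 theta=17/27 (≈0.6296)
After 3 (propagate distance d=17): x=3848/135 (≈28.5037) theta=17/27 (≈0.6296)
After 4 (thin lens f=24): x=3848/135 (≈28.5037) theta=-226/405 (≈-0.5580)
After 5 (propagate distance d=48 (to screen)): x=232/135 (≈1.7185) theta=-226/405 (≈-0.5580)
Rounded to 4 decimal places: x = 1.7185

Answer: 1.7185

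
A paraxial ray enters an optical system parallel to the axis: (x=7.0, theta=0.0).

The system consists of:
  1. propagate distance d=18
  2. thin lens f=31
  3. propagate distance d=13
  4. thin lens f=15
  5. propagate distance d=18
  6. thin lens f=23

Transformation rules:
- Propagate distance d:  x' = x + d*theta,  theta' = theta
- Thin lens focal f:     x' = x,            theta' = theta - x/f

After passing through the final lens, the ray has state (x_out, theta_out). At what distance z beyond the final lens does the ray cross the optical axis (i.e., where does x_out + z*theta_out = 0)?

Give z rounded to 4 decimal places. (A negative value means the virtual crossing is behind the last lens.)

Answer: -17.1310

Derivation:
Initial: x=7.0000 theta=0.0000
After 1 (propagate distance d=18): x=7.0000 theta=0.0000
After 2 (thin lens f=31): x=7.0000 theta=-7/31 (≈-0.2258)
After 3 (propagate distance d=13): x=126/31 (≈4.0645) theta=-7/31 (≈-0.2258)
After 4 (thin lens f=15): x=126/31 (≈4.0645) theta=-77/155 (≈-0.4968)
After 5 (propagate distance d=18): x=-756/155 (≈-4.8774) theta=-77/155 (≈-0.4968)
After 6 (thin lens f=23): x=-756/155 (≈-4.8774) theta=-203/713 (≈-0.2847)
z_focus = -x_out/theta_out = -(-756/155)/(-203/713) = -2484/145 ≈ -17.1310
Rounded to 4 decimal places: z = -17.1310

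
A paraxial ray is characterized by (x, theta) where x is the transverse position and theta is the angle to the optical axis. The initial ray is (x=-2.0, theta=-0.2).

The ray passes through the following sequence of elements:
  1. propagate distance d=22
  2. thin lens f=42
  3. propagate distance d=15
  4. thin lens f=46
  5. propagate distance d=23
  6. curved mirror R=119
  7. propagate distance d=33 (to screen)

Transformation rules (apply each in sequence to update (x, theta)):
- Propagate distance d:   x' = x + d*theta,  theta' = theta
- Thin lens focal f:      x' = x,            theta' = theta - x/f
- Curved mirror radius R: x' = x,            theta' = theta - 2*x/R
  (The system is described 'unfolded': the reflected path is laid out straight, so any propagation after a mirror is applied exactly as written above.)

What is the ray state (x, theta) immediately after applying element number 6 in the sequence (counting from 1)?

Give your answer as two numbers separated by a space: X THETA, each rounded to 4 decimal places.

Answer: -4.6524 0.1852

Derivation:
Initial: x=-2.0000 theta=-0.2000
After 1 (propagate distance d=22): x=-6.4000 theta=-0.2000
After 2 (thin lens f=42): x=-6.4000 theta=-1/21 (≈-0.0476)
After 3 (propagate distance d=15): x=-249/35 (≈-7.1143) theta=-1/21 (≈-0.0476)
After 4 (thin lens f=46): x=-249/35 (≈-7.1143) theta=517/4830 (≈0.1070)
After 5 (propagate distance d=23): x=-977/210 (≈-4.6524) theta=517/4830 (≈0.1070)
After 6 (curved mirror R=119): x=-977/210 (≈-4.6524) theta=21293/114954 (≈0.1852)
Rounded to 4 decimal places: x = -4.6524, theta = 0.1852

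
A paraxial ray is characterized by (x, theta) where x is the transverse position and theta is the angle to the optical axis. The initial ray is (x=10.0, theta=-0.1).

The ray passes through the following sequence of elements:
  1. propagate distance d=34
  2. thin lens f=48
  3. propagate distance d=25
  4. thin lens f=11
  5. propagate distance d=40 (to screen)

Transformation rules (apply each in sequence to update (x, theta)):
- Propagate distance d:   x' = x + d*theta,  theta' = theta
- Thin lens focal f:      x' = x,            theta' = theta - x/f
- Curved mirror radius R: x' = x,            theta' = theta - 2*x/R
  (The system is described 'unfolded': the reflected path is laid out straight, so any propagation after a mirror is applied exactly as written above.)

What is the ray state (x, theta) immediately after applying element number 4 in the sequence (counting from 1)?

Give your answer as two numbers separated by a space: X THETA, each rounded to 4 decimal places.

Initial: x=10.0000 theta=-0.1000
After 1 (propagate distance d=34): x=6.6000 theta=-0.1000
After 2 (thin lens f=48): x=6.6000 theta=-0.2375
After 3 (propagate distance d=25): x=0.6625 theta=-0.2375
After 4 (thin lens f=11): x=0.6625 theta=-131/440 (≈-0.2977)
Rounded to 4 decimal places: x = 0.6625, theta = -0.2977

Answer: 0.6625 -0.2977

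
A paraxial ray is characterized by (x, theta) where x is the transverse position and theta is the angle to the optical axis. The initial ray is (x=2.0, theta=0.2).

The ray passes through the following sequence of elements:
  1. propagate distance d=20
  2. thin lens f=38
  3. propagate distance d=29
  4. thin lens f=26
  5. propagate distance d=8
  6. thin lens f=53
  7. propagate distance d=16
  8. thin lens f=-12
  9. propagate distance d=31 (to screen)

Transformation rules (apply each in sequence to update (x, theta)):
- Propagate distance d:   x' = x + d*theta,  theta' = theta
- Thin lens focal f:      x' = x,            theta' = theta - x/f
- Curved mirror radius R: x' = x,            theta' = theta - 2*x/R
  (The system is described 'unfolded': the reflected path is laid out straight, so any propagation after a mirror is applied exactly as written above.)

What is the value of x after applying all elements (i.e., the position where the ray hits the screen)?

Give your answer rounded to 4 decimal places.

Answer: -10.5864

Derivation:
Initial: x=2.0000 theta=0.2000
After 1 (propagate distance d=20): x=6.0000 theta=0.2000
After 2 (thin lens f=38): x=6.0000 theta=4/95 (≈0.0421)
After 3 (propagate distance d=29): x=686/95 (≈7.2211) theta=4/95 (≈0.0421)
After 4 (thin lens f=26): x=686/95 (≈7.2211) theta=-291/1235 (≈-0.2356)
After 5 (propagate distance d=8): x=1318/247 (≈5.3360) theta=-291/1235 (≈-0.2356)
After 6 (thin lens f=53): x=1318/247 (≈5.3360) theta=-22013/65455 (≈-0.3363)
After 7 (propagate distance d=16): x=-226/5035 (≈-0.0449) theta=-22013/65455 (≈-0.3363)
After 8 (thin lens f=-12): x=-226/5035 (≈-0.0449) theta=-133547/392730 (≈-0.3400)
After 9 (propagate distance d=31 (to screen)): x=-15689/1482 (≈-10.5864) theta=-133547/392730 (≈-0.3400)
Rounded to 4 decimal places: x = -10.5864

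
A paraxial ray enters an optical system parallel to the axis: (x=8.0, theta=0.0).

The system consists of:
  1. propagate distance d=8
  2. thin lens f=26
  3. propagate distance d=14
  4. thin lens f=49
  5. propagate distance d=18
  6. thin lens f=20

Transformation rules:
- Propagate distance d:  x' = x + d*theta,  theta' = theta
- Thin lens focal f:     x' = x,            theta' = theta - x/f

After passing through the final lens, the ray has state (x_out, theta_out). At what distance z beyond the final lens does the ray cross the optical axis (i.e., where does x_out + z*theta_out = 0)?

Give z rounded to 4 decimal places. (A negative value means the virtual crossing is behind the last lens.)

Initial: x=8.0000 theta=0.0000
After 1 (propagate distance d=8): x=8.0000 theta=0.0000
After 2 (thin lens f=26): x=8.0000 theta=-4/13 (≈-0.3077)
After 3 (propagate distance d=14): x=48/13 (≈3.6923) theta=-4/13 (≈-0.3077)
After 4 (thin lens f=49): x=48/13 (≈3.6923) theta=-244/637 (≈-0.3830)
After 5 (propagate distance d=18): x=-2040/637 (≈-3.2025) theta=-244/637 (≈-0.3830)
After 6 (thin lens f=20): x=-2040/637 (≈-3.2025) theta=-142/637 (≈-0.2229)
z_focus = -x_out/theta_out = -(-2040/637)/(-142/637) = -1020/71 ≈ -14.3662
Rounded to 4 decimal places: z = -14.3662

Answer: -14.3662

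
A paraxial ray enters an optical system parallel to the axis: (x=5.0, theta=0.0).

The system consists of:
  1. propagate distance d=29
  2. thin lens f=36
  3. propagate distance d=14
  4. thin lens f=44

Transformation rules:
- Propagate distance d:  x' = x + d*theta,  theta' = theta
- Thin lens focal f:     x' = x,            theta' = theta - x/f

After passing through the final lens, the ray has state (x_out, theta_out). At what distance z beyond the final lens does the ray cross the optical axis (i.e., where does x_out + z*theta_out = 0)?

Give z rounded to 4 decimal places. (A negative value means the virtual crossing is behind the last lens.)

Initial: x=5.0000 theta=0.0000
After 1 (propagate distance d=29): x=5.0000 theta=0.0000
After 2 (thin lens f=36): x=5.0000 theta=-5/36 (≈-0.1389)
After 3 (propagate distance d=14): x=55/18 (≈3.0556) theta=-5/36 (≈-0.1389)
After 4 (thin lens f=44): x=55/18 (≈3.0556) theta=-5/24 (≈-0.2083)
z_focus = -x_out/theta_out = -(55/18)/(-5/24) = 44/3 ≈ 14.6667
Rounded to 4 decimal places: z = 14.6667

Answer: 14.6667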